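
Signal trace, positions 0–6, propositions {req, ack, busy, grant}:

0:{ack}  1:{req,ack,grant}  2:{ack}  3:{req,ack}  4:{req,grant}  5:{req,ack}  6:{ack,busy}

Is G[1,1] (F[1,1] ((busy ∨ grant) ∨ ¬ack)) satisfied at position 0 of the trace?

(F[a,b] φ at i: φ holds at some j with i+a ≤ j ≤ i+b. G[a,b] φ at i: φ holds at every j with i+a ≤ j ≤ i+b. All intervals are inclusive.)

Check F[1,1] ((busy ∨ grant) ∨ ¬ack) at every j in [1,1]:
  j=1: fails (none in [2,2])
Fails at j=1 → formula fails.

False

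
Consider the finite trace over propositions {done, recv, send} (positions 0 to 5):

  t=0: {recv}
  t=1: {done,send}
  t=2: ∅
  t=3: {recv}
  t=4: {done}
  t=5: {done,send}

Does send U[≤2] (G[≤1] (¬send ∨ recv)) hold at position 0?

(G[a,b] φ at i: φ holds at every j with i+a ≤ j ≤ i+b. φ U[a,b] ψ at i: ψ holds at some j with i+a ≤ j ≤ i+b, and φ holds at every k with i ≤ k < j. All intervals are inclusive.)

Need some j in [0,2] with G[≤1] (¬send ∨ recv), and send at every k in [0,j-1].
  j=0: G[≤1] (¬send ∨ recv) — fails at 1.
  j=1: G[≤1] (¬send ∨ recv) — fails at 1.
  j=2: G[≤1] (¬send ∨ recv) holds, but send fails at k=0 → not this j.
No j in the window works → until fails.

False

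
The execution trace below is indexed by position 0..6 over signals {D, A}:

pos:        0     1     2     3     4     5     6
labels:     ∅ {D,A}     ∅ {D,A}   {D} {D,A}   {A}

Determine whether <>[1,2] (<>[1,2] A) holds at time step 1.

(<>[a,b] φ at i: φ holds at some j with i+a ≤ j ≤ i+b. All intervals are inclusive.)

Check <>[1,2] A at each j in [2,3]:
  j=2: holds (witness at 3)
  j=3: holds (witness at 5)
Found at j=2 → formula holds.

Yes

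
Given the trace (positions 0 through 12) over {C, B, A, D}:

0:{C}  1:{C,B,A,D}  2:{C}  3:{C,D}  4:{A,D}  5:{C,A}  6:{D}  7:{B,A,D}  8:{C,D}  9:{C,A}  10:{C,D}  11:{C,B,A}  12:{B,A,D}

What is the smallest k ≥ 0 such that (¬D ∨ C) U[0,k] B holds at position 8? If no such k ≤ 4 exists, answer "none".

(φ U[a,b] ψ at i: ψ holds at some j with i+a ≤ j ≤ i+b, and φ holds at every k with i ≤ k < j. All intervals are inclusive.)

3

Need earliest j ≥ 8 with B, and (¬D ∨ C) at every k in [8,j-1].
  j=8: rhs fails.
  j=9: rhs fails.
  j=10: rhs fails.
  j=11: rhs holds; lhs holds on [8,10]. k = 3.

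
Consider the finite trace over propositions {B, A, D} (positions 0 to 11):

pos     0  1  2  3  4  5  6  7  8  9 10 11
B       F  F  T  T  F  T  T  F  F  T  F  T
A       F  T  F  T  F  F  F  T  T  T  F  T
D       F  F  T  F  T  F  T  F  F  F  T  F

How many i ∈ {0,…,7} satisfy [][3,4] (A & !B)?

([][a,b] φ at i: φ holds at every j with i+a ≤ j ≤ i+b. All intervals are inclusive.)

1

Evaluate at each i in [0,7]:
  i=0: ✗ (fails at j=3)
  i=1: ✗ (fails at j=4)
  i=2: ✗ (fails at j=5)
  i=3: ✗ (fails at j=6)
  i=4: ✓ (all of [7,8])
  i=5: ✗ (fails at j=9)
  i=6: ✗ (fails at j=9)
  i=7: ✗ (fails at j=10)
Positions where it holds: {4} → 1.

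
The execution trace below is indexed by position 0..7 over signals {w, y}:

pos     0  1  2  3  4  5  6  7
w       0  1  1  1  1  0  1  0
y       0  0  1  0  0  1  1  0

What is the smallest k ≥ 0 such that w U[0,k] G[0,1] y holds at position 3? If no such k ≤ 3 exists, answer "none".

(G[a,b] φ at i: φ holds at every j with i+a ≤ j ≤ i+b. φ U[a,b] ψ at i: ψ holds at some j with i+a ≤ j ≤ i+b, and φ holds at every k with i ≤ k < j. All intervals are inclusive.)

Need earliest j ≥ 3 with G[0,1] y, and w at every k in [3,j-1].
  j=3: rhs fails.
  j=4: rhs fails.
  j=5: rhs holds; lhs holds on [3,4]. k = 2.

2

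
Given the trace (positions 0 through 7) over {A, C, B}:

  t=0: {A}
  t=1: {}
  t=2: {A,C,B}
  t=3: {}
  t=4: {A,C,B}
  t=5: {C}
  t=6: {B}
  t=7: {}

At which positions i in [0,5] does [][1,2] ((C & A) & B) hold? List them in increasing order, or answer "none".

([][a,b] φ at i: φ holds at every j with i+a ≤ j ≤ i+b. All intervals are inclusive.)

Evaluate at each i in [0,5]:
  i=0: ✗ (fails at j=1)
  i=1: ✗ (fails at j=3)
  i=2: ✗ (fails at j=3)
  i=3: ✗ (fails at j=5)
  i=4: ✗ (fails at j=5)
  i=5: ✗ (fails at j=6)

none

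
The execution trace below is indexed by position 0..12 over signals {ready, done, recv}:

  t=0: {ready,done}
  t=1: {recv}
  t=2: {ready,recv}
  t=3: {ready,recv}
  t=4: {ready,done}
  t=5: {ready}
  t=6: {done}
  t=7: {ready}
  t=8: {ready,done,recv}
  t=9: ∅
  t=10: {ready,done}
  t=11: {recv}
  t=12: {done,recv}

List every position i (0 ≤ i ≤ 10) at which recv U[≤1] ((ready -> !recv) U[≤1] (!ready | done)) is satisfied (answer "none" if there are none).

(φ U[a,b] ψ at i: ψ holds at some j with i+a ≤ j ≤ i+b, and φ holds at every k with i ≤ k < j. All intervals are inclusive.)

0, 1, 3, 4, 5, 6, 7, 8, 9, 10

Evaluate at each i in [0,10]:
  i=0: ✓ (rhs at j=0)
  i=1: ✓ (rhs at j=1)
  i=2: ✗ (no rhs in [2,3])
  i=3: ✓ (rhs at j=4; lhs holds on [3,3])
  i=4: ✓ (rhs at j=4)
  i=5: ✓ (rhs at j=5)
  i=6: ✓ (rhs at j=6)
  i=7: ✓ (rhs at j=7)
  i=8: ✓ (rhs at j=8)
  i=9: ✓ (rhs at j=9)
  i=10: ✓ (rhs at j=10)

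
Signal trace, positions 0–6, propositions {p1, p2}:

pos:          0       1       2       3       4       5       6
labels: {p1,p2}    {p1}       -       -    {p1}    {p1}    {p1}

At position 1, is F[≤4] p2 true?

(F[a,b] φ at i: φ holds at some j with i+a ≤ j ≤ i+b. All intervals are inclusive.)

No

Check p2 at each j in [1,5]:
  j=1: false
  j=2: false
  j=3: false
  j=4: false
  j=5: false
No position in the window satisfies it → formula fails.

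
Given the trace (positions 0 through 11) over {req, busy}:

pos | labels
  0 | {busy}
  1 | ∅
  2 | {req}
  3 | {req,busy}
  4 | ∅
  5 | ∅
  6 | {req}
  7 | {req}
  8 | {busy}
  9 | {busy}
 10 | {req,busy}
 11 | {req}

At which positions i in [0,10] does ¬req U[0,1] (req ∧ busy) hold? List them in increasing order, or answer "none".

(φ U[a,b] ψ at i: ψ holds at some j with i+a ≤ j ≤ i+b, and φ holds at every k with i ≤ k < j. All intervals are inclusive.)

Evaluate at each i in [0,10]:
  i=0: ✗ (no rhs in [0,1])
  i=1: ✗ (no rhs in [1,2])
  i=2: ✗ (lhs fails at k=2 before rhs at j=3)
  i=3: ✓ (rhs at j=3)
  i=4: ✗ (no rhs in [4,5])
  i=5: ✗ (no rhs in [5,6])
  i=6: ✗ (no rhs in [6,7])
  i=7: ✗ (no rhs in [7,8])
  i=8: ✗ (no rhs in [8,9])
  i=9: ✓ (rhs at j=10; lhs holds on [9,9])
  i=10: ✓ (rhs at j=10)

3, 9, 10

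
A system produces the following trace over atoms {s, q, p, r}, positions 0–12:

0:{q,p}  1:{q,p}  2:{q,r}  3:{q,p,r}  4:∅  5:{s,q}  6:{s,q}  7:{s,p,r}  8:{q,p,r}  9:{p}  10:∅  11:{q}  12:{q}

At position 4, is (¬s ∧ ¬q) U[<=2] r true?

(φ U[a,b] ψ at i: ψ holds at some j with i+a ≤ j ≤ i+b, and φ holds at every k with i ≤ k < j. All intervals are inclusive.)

Need some j in [4,6] with r, and (¬s ∧ ¬q) at every k in [4,j-1].
  j=4: r false.
  j=5: r false.
  j=6: r false.
No j in the window works → until fails.

No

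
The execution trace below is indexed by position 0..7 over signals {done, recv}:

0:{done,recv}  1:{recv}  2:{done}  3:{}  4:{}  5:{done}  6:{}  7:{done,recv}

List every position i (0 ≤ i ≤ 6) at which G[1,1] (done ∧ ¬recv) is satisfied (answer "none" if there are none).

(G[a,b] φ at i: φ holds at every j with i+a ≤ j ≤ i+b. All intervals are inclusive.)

Evaluate at each i in [0,6]:
  i=0: ✗ (fails at j=1)
  i=1: ✓ (all of [2,2])
  i=2: ✗ (fails at j=3)
  i=3: ✗ (fails at j=4)
  i=4: ✓ (all of [5,5])
  i=5: ✗ (fails at j=6)
  i=6: ✗ (fails at j=7)

1, 4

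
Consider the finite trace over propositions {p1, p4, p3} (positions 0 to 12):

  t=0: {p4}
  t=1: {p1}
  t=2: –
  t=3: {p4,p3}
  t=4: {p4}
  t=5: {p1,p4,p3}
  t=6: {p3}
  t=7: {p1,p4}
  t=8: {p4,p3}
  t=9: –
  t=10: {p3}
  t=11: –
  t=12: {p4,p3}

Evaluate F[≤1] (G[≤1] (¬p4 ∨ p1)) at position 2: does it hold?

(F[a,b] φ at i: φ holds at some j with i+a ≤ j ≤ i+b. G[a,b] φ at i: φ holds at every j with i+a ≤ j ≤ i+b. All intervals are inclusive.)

Does not hold

Check G[≤1] (¬p4 ∨ p1) at each j in [2,3]:
  j=2: fails at 3
  j=3: fails at 3
No position in the window satisfies it → formula fails.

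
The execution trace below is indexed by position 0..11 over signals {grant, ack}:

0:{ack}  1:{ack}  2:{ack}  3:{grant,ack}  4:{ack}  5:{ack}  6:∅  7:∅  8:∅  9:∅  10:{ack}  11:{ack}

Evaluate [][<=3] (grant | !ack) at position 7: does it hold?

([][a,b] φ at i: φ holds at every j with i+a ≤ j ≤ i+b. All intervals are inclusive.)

No

Check (grant | !ack) at every j in [7,10]:
  j=7: true
  j=8: true
  j=9: true
  j=10: false
Fails at j=10 → formula fails.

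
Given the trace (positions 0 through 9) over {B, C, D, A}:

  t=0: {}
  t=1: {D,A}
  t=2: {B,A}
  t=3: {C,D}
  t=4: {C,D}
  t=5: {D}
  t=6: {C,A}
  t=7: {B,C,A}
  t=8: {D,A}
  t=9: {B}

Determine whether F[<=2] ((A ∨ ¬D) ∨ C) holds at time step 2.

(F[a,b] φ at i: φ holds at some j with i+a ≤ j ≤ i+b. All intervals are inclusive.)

True

Check ((A ∨ ¬D) ∨ C) at each j in [2,4]:
  j=2: true
  j=3: true
  j=4: true
Found at j=2 → formula holds.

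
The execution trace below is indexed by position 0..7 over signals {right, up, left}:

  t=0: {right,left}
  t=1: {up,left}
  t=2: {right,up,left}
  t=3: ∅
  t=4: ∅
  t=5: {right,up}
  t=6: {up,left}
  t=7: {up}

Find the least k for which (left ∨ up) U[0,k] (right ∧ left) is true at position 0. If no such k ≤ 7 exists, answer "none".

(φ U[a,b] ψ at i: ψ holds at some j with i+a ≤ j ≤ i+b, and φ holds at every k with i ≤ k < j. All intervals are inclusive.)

Need earliest j ≥ 0 with (right ∧ left), and (left ∨ up) at every k in [0,j-1].
  j=0: rhs holds (empty prefix). k = 0.

0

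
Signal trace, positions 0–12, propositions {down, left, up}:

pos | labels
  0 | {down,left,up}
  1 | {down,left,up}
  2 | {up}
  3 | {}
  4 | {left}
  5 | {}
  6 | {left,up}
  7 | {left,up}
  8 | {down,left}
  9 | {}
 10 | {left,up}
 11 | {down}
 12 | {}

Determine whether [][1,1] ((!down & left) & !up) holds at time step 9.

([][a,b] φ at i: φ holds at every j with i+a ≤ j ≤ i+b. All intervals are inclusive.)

Check ((!down & left) & !up) at every j in [10,10]:
  j=10: false
Fails at j=10 → formula fails.

Does not hold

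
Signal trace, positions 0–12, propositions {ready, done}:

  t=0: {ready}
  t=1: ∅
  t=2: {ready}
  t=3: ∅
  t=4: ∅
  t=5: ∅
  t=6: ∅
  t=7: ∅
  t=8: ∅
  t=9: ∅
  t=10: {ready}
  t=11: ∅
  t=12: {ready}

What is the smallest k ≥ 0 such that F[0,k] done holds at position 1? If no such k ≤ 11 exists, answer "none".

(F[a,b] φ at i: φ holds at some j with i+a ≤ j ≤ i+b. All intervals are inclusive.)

Scan j = 1,2,… for done:
  j=1: fails
  j=2: fails
  j=3: fails
  j=4: fails
  j=5: fails
  j=6: fails
  j=7: fails
  j=8: fails
  j=9: fails
  j=10: fails
  j=11: fails
  j=12: fails
No j in [1,12] satisfies it → none.

none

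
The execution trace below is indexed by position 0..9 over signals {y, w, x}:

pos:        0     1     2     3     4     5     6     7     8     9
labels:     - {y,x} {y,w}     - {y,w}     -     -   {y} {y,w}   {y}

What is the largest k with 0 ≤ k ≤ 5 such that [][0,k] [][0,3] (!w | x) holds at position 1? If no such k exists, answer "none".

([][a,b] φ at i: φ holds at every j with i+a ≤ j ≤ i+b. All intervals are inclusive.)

[][0,3] (!w | x) must hold from j=1 onward; find where it first fails.
  j=1: fails → no k works.

none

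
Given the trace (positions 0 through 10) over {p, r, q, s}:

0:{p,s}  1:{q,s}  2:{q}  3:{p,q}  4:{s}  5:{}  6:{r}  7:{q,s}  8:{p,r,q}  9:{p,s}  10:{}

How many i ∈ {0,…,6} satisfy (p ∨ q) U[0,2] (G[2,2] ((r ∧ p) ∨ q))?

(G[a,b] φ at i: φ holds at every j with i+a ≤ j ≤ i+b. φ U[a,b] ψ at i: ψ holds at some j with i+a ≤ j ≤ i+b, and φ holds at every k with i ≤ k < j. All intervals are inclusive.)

Evaluate at each i in [0,6]:
  i=0: ✓ (rhs at j=0)
  i=1: ✓ (rhs at j=1)
  i=2: ✗ (no rhs in [2,4])
  i=3: ✗ (lhs fails at k=4 before rhs at j=5)
  i=4: ✗ (lhs fails at k=4 before rhs at j=5)
  i=5: ✓ (rhs at j=5)
  i=6: ✓ (rhs at j=6)
Positions where it holds: {0, 1, 5, 6} → 4.

4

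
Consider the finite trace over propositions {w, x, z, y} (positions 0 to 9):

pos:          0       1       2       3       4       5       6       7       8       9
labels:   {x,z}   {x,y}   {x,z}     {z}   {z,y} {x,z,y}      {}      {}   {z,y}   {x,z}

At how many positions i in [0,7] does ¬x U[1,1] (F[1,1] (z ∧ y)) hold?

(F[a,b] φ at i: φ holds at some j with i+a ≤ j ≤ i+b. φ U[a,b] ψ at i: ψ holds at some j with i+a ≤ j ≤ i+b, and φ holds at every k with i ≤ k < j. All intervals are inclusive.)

Evaluate at each i in [0,7]:
  i=0: ✗ (no rhs in [1,1])
  i=1: ✗ (no rhs in [2,2])
  i=2: ✗ (lhs fails at k=2 before rhs at j=3)
  i=3: ✓ (rhs at j=4; lhs holds on [3,3])
  i=4: ✗ (no rhs in [5,5])
  i=5: ✗ (no rhs in [6,6])
  i=6: ✓ (rhs at j=7; lhs holds on [6,6])
  i=7: ✗ (no rhs in [8,8])
Positions where it holds: {3, 6} → 2.

2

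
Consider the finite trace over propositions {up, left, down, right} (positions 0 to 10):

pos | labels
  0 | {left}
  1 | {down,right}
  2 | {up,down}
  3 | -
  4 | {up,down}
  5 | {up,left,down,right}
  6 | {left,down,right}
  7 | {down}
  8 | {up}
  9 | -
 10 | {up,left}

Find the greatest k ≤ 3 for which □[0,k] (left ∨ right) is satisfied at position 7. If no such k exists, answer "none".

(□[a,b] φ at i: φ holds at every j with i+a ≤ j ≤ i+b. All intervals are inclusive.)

(left ∨ right) must hold from j=7 onward; find where it first fails.
  j=7: fails → no k works.

none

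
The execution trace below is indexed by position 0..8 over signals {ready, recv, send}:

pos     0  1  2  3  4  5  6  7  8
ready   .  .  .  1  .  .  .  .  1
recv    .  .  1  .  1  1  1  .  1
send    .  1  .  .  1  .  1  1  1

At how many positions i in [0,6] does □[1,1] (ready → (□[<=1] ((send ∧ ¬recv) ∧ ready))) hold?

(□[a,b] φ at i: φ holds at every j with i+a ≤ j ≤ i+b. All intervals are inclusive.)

6

Evaluate at each i in [0,6]:
  i=0: ✓ (all of [1,1])
  i=1: ✓ (all of [2,2])
  i=2: ✗ (fails at j=3)
  i=3: ✓ (all of [4,4])
  i=4: ✓ (all of [5,5])
  i=5: ✓ (all of [6,6])
  i=6: ✓ (all of [7,7])
Positions where it holds: {0, 1, 3, 4, 5, 6} → 6.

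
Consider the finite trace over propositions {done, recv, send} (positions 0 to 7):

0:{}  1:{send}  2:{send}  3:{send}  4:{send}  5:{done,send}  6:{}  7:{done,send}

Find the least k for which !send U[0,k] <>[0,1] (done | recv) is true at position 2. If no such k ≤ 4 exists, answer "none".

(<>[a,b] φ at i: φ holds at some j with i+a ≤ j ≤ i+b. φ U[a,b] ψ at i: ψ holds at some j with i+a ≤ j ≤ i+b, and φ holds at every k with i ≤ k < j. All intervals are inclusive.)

Need earliest j ≥ 2 with <>[0,1] (done | recv), and !send at every k in [2,j-1].
  j=2: rhs fails.
  j=3: rhs fails.
  j=4: rhs holds but lhs fails at k=2.
  j=5: rhs holds but lhs fails at k=2.
  j=6: rhs holds but lhs fails at k=2.
No witness within the range → none.

none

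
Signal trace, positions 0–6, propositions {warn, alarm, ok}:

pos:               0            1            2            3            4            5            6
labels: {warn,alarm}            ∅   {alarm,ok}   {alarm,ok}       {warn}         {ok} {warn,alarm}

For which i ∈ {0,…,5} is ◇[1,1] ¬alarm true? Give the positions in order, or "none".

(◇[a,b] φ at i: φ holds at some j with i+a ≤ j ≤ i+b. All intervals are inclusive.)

Evaluate at each i in [0,5]:
  i=0: ✓ (witness j=1)
  i=1: ✗ (none in [2,2])
  i=2: ✗ (none in [3,3])
  i=3: ✓ (witness j=4)
  i=4: ✓ (witness j=5)
  i=5: ✗ (none in [6,6])

0, 3, 4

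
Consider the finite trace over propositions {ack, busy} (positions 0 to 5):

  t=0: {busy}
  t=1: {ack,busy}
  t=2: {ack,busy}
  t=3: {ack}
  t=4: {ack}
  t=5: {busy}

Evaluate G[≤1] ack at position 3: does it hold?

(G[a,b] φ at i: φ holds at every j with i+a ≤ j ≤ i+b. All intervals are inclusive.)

Check ack at every j in [3,4]:
  j=3: true
  j=4: true
All positions satisfy it → formula holds.

Yes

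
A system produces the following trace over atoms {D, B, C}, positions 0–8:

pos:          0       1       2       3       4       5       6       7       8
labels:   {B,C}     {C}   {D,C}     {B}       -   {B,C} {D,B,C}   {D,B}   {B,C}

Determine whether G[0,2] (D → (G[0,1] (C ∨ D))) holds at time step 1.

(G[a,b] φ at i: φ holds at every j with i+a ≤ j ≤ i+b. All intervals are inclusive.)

Does not hold

Check (D → (G[0,1] (C ∨ D))) at every j in [1,3]:
  j=1: antecedent false → ✓
  j=2: antecedent true; consequent fails at 3 → ✗
  j=3: antecedent false → ✓
Fails at j=2 → formula fails.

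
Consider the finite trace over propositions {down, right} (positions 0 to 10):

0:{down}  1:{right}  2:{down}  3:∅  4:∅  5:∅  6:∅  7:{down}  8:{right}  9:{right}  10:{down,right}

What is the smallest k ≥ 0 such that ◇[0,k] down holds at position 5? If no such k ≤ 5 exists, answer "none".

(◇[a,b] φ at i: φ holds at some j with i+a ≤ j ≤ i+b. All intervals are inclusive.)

2

Scan j = 5,6,… for down:
  j=5: fails
  j=6: fails
  j=7: holds
First hit at j=7, so smallest k = 7-5 = 2.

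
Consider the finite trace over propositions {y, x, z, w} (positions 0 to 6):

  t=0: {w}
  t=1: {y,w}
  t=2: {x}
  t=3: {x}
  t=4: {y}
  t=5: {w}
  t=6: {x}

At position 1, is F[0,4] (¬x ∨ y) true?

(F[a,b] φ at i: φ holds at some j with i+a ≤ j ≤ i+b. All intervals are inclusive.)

Yes

Check (¬x ∨ y) at each j in [1,5]:
  j=1: true
  j=2: false
  j=3: false
  j=4: true
  j=5: true
Found at j=1 → formula holds.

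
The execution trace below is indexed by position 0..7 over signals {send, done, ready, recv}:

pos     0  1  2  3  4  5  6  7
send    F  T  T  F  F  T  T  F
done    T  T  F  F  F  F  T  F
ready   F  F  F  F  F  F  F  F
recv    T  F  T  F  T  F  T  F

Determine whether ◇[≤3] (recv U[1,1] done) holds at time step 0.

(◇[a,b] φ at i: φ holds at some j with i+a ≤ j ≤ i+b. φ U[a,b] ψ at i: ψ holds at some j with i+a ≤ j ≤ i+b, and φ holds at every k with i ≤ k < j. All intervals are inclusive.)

Holds

Check (recv U[1,1] done) at each j in [0,3]:
  j=0: holds
  j=1: fails
  j=2: fails
  j=3: fails
Found at j=0 → formula holds.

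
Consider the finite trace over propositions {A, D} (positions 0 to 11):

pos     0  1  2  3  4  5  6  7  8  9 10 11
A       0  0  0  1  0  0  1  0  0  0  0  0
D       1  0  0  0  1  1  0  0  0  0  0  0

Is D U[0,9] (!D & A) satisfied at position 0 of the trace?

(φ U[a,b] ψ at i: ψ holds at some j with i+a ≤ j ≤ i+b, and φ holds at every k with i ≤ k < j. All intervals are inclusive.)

Need some j in [0,9] with (!D & A), and D at every k in [0,j-1].
  j=0: (!D & A) false.
  j=1: (!D & A) false.
  j=2: (!D & A) false.
  j=3: (!D & A) holds, but D fails at k=1 → not this j.
  j=4: (!D & A) false.
  j=5: (!D & A) false.
  j=6: (!D & A) holds, but D fails at k=1 → not this j.
  j=7: (!D & A) false.
  j=8: (!D & A) false.
  j=9: (!D & A) false.
No j in the window works → until fails.

Does not hold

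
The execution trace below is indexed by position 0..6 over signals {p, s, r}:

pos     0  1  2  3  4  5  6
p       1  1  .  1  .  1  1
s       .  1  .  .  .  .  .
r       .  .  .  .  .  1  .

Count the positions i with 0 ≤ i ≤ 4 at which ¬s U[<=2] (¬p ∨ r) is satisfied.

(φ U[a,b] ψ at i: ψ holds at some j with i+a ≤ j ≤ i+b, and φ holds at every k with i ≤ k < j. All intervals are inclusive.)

Evaluate at each i in [0,4]:
  i=0: ✗ (lhs fails at k=1 before rhs at j=2)
  i=1: ✗ (lhs fails at k=1 before rhs at j=2)
  i=2: ✓ (rhs at j=2)
  i=3: ✓ (rhs at j=4; lhs holds on [3,3])
  i=4: ✓ (rhs at j=4)
Positions where it holds: {2, 3, 4} → 3.

3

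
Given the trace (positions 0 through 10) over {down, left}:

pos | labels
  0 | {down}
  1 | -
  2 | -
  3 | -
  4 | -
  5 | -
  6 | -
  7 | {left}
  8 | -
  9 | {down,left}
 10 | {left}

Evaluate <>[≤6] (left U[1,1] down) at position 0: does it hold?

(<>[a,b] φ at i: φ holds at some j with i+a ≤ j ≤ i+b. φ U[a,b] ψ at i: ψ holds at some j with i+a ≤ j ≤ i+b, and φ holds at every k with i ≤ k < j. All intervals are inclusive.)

Does not hold

Check (left U[1,1] down) at each j in [0,6]:
  j=0: fails
  j=1: fails
  j=2: fails
  j=3: fails
  j=4: fails
  j=5: fails
  j=6: fails
No position in the window satisfies it → formula fails.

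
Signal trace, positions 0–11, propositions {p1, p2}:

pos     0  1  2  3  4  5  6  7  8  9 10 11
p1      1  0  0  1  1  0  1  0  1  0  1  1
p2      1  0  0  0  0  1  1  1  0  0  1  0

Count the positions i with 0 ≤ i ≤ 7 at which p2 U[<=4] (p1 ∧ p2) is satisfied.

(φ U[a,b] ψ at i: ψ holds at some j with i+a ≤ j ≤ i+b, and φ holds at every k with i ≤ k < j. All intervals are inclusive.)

3

Evaluate at each i in [0,7]:
  i=0: ✓ (rhs at j=0)
  i=1: ✗ (no rhs in [1,5])
  i=2: ✗ (lhs fails at k=2 before rhs at j=6)
  i=3: ✗ (lhs fails at k=3 before rhs at j=6)
  i=4: ✗ (lhs fails at k=4 before rhs at j=6)
  i=5: ✓ (rhs at j=6; lhs holds on [5,5])
  i=6: ✓ (rhs at j=6)
  i=7: ✗ (lhs fails at k=8 before rhs at j=10)
Positions where it holds: {0, 5, 6} → 3.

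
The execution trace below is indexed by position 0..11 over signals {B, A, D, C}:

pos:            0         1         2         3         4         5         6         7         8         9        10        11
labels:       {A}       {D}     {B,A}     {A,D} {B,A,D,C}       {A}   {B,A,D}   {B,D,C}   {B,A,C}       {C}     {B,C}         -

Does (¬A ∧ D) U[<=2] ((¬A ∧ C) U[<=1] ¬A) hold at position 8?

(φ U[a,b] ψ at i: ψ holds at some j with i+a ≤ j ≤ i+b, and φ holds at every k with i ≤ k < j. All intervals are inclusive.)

Need some j in [8,10] with ((¬A ∧ C) U[<=1] ¬A), and (¬A ∧ D) at every k in [8,j-1].
  j=8: ((¬A ∧ C) U[<=1] ¬A) — fails.
  j=9: ((¬A ∧ C) U[<=1] ¬A) holds, but (¬A ∧ D) fails at k=8 → not this j.
  j=10: ((¬A ∧ C) U[<=1] ¬A) holds, but (¬A ∧ D) fails at k=8 → not this j.
No j in the window works → until fails.

False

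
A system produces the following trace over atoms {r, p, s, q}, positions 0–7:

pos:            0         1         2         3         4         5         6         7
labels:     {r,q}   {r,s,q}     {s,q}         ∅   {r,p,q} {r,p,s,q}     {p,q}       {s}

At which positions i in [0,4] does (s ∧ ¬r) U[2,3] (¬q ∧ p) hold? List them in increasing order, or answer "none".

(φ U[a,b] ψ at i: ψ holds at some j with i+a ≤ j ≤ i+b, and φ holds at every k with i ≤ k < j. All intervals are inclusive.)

Evaluate at each i in [0,4]:
  i=0: ✗ (no rhs in [2,3])
  i=1: ✗ (no rhs in [3,4])
  i=2: ✗ (no rhs in [4,5])
  i=3: ✗ (no rhs in [5,6])
  i=4: ✗ (no rhs in [6,7])

none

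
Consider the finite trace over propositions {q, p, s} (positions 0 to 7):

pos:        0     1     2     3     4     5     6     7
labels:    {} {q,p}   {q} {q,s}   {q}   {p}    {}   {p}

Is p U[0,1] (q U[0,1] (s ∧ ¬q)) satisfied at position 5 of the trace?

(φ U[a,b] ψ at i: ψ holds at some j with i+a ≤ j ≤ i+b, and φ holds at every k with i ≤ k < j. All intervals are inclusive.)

No

Need some j in [5,6] with (q U[0,1] (s ∧ ¬q)), and p at every k in [5,j-1].
  j=5: (q U[0,1] (s ∧ ¬q)) — fails.
  j=6: (q U[0,1] (s ∧ ¬q)) — fails.
No j in the window works → until fails.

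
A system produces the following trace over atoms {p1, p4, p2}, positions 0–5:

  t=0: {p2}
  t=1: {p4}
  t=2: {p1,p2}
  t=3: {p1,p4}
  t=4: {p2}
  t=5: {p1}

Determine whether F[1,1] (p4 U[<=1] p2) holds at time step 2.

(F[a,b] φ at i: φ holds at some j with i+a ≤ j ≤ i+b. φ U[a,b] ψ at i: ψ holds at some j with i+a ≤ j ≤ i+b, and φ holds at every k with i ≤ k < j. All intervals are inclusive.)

Check (p4 U[<=1] p2) at each j in [3,3]:
  j=3: holds
Found at j=3 → formula holds.

Holds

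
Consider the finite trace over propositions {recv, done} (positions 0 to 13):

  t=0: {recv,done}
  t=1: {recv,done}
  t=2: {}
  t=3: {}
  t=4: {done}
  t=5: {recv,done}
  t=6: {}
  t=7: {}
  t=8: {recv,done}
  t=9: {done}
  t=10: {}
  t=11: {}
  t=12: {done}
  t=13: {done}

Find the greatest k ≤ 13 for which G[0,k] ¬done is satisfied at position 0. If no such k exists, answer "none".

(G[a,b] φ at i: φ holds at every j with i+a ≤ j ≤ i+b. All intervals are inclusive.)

none

¬done must hold from j=0 onward; find where it first fails.
  j=0: fails → no k works.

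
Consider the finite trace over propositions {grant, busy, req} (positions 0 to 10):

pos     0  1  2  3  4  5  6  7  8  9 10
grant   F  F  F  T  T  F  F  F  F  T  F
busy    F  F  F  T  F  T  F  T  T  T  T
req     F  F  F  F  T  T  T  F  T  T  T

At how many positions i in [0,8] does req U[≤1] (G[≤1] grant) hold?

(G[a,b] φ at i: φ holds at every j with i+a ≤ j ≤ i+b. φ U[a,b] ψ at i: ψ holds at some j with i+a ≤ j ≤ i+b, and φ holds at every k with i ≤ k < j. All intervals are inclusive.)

1

Evaluate at each i in [0,8]:
  i=0: ✗ (no rhs in [0,1])
  i=1: ✗ (no rhs in [1,2])
  i=2: ✗ (lhs fails at k=2 before rhs at j=3)
  i=3: ✓ (rhs at j=3)
  i=4: ✗ (no rhs in [4,5])
  i=5: ✗ (no rhs in [5,6])
  i=6: ✗ (no rhs in [6,7])
  i=7: ✗ (no rhs in [7,8])
  i=8: ✗ (no rhs in [8,9])
Positions where it holds: {3} → 1.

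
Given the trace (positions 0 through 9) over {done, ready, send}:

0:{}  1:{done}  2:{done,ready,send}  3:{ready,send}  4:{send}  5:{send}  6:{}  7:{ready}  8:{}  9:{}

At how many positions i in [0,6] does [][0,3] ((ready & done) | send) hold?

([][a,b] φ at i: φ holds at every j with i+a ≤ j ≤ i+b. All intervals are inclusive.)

1

Evaluate at each i in [0,6]:
  i=0: ✗ (fails at j=0)
  i=1: ✗ (fails at j=1)
  i=2: ✓ (all of [2,5])
  i=3: ✗ (fails at j=6)
  i=4: ✗ (fails at j=6)
  i=5: ✗ (fails at j=6)
  i=6: ✗ (fails at j=6)
Positions where it holds: {2} → 1.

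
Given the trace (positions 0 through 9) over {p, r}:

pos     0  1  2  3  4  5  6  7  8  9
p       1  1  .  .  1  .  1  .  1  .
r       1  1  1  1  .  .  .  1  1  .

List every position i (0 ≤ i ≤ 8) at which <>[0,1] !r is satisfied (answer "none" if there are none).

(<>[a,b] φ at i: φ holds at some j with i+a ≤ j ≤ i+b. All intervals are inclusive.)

Evaluate at each i in [0,8]:
  i=0: ✗ (none in [0,1])
  i=1: ✗ (none in [1,2])
  i=2: ✗ (none in [2,3])
  i=3: ✓ (witness j=4)
  i=4: ✓ (witness j=4)
  i=5: ✓ (witness j=5)
  i=6: ✓ (witness j=6)
  i=7: ✗ (none in [7,8])
  i=8: ✓ (witness j=9)

3, 4, 5, 6, 8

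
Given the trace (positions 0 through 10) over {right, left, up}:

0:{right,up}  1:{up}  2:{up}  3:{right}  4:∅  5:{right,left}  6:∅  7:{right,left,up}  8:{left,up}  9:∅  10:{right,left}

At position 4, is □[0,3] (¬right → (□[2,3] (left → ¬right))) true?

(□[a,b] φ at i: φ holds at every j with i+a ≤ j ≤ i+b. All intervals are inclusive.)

Check (¬right → (□[2,3] (left → ¬right))) at every j in [4,7]:
  j=4: antecedent true; consequent fails at 7 → ✗
  j=5: antecedent false → ✓
  j=6: antecedent true; consequent holds on [8,9] → ✓
  j=7: antecedent false → ✓
Fails at j=4 → formula fails.

No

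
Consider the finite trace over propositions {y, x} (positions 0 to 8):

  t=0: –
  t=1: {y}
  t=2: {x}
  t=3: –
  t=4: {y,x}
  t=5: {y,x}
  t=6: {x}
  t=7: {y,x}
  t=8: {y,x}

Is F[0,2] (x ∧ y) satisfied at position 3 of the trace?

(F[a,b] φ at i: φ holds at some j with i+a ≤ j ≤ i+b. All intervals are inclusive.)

Check (x ∧ y) at each j in [3,5]:
  j=3: false
  j=4: true
  j=5: true
Found at j=4 → formula holds.

Yes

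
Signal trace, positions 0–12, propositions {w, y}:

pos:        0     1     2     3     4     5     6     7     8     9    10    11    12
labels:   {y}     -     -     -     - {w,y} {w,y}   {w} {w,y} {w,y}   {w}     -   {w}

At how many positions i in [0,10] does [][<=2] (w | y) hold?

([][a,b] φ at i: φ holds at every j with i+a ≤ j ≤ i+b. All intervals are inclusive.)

4

Evaluate at each i in [0,10]:
  i=0: ✗ (fails at j=1)
  i=1: ✗ (fails at j=1)
  i=2: ✗ (fails at j=2)
  i=3: ✗ (fails at j=3)
  i=4: ✗ (fails at j=4)
  i=5: ✓ (all of [5,7])
  i=6: ✓ (all of [6,8])
  i=7: ✓ (all of [7,9])
  i=8: ✓ (all of [8,10])
  i=9: ✗ (fails at j=11)
  i=10: ✗ (fails at j=11)
Positions where it holds: {5, 6, 7, 8} → 4.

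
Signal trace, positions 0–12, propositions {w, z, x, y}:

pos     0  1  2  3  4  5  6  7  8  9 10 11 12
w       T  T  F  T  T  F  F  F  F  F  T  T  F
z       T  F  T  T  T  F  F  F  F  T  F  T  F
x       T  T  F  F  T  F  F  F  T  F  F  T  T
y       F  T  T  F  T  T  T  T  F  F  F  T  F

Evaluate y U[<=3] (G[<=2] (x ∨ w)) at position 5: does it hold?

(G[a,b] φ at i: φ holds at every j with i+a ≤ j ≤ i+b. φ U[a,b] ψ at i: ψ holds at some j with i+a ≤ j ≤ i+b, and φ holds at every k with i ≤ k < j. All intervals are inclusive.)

Need some j in [5,8] with G[<=2] (x ∨ w), and y at every k in [5,j-1].
  j=5: G[<=2] (x ∨ w) — fails at 5.
  j=6: G[<=2] (x ∨ w) — fails at 6.
  j=7: G[<=2] (x ∨ w) — fails at 7.
  j=8: G[<=2] (x ∨ w) — fails at 9.
No j in the window works → until fails.

Does not hold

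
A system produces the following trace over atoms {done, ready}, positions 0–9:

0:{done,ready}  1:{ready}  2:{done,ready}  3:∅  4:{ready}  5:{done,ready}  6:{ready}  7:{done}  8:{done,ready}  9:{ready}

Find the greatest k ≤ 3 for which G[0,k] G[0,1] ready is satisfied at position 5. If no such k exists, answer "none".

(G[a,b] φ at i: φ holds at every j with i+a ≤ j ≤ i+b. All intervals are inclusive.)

G[0,1] ready must hold from j=5 onward; find where it first fails.
  j=5: holds
  j=6: fails
Holds on [5,5], so largest k = 0.

0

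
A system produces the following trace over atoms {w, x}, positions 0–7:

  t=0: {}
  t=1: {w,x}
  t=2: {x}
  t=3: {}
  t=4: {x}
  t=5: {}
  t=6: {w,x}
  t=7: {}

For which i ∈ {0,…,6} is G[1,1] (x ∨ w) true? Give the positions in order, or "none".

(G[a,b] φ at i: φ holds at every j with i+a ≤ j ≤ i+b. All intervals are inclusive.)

Evaluate at each i in [0,6]:
  i=0: ✓ (all of [1,1])
  i=1: ✓ (all of [2,2])
  i=2: ✗ (fails at j=3)
  i=3: ✓ (all of [4,4])
  i=4: ✗ (fails at j=5)
  i=5: ✓ (all of [6,6])
  i=6: ✗ (fails at j=7)

0, 1, 3, 5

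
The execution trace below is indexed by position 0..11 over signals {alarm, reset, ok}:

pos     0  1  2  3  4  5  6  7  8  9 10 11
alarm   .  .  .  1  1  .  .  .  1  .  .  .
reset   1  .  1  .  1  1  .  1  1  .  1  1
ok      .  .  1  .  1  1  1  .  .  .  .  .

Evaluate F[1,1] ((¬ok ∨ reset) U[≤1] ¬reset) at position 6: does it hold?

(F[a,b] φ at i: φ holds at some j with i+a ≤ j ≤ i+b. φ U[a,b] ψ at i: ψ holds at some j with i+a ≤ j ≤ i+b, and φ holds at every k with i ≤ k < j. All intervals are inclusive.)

Does not hold

Check ((¬ok ∨ reset) U[≤1] ¬reset) at each j in [7,7]:
  j=7: fails
No position in the window satisfies it → formula fails.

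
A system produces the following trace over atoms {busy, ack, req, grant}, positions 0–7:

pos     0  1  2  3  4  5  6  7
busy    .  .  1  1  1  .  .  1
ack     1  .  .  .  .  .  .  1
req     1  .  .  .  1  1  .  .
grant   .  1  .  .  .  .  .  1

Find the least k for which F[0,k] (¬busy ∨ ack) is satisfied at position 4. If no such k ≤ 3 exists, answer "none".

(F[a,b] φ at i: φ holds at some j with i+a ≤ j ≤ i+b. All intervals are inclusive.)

Scan j = 4,5,… for (¬busy ∨ ack):
  j=4: fails
  j=5: holds
First hit at j=5, so smallest k = 5-4 = 1.

1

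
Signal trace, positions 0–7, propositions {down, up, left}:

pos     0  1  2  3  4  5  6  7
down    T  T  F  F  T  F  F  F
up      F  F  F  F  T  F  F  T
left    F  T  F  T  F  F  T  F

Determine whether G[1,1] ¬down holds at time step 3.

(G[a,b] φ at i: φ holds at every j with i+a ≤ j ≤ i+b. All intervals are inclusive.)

No

Check ¬down at every j in [4,4]:
  j=4: false
Fails at j=4 → formula fails.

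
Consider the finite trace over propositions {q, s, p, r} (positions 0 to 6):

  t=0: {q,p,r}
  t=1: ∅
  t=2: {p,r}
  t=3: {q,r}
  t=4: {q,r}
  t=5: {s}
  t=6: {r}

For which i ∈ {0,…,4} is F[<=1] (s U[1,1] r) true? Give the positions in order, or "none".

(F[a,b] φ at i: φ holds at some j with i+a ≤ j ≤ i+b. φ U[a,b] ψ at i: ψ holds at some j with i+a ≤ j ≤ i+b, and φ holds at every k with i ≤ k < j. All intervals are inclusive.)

Evaluate at each i in [0,4]:
  i=0: ✗ (none in [0,1])
  i=1: ✗ (none in [1,2])
  i=2: ✗ (none in [2,3])
  i=3: ✗ (none in [3,4])
  i=4: ✓ (witness j=5)

4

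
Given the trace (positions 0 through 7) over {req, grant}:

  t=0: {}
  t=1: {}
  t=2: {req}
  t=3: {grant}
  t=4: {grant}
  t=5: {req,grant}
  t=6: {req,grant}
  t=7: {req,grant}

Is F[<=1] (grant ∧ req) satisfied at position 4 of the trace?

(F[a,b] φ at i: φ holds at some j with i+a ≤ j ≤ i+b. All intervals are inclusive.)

Check (grant ∧ req) at each j in [4,5]:
  j=4: false
  j=5: true
Found at j=5 → formula holds.

Holds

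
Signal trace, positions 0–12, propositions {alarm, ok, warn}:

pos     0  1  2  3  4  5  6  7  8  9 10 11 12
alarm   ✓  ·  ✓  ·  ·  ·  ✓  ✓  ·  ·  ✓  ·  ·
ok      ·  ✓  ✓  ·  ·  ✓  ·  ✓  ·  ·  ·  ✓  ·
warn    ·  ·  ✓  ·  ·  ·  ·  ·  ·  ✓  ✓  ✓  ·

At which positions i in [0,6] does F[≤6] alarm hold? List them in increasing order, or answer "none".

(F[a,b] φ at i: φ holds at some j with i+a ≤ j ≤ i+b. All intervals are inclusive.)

0, 1, 2, 3, 4, 5, 6

Evaluate at each i in [0,6]:
  i=0: ✓ (witness j=0)
  i=1: ✓ (witness j=2)
  i=2: ✓ (witness j=2)
  i=3: ✓ (witness j=6)
  i=4: ✓ (witness j=6)
  i=5: ✓ (witness j=6)
  i=6: ✓ (witness j=6)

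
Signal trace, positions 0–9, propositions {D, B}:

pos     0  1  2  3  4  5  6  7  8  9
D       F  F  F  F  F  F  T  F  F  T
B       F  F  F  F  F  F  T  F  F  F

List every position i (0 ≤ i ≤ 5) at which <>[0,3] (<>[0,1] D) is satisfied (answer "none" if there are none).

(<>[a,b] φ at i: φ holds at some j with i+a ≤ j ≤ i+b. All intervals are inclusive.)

Evaluate at each i in [0,5]:
  i=0: ✗ (none in [0,3])
  i=1: ✗ (none in [1,4])
  i=2: ✓ (witness j=5)
  i=3: ✓ (witness j=5)
  i=4: ✓ (witness j=5)
  i=5: ✓ (witness j=5)

2, 3, 4, 5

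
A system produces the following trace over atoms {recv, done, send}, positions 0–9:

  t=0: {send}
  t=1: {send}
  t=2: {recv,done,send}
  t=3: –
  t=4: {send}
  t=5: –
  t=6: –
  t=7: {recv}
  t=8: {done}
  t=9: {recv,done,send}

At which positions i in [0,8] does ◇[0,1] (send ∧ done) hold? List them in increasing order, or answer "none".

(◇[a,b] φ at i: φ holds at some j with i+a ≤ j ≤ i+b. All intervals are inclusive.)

1, 2, 8

Evaluate at each i in [0,8]:
  i=0: ✗ (none in [0,1])
  i=1: ✓ (witness j=2)
  i=2: ✓ (witness j=2)
  i=3: ✗ (none in [3,4])
  i=4: ✗ (none in [4,5])
  i=5: ✗ (none in [5,6])
  i=6: ✗ (none in [6,7])
  i=7: ✗ (none in [7,8])
  i=8: ✓ (witness j=9)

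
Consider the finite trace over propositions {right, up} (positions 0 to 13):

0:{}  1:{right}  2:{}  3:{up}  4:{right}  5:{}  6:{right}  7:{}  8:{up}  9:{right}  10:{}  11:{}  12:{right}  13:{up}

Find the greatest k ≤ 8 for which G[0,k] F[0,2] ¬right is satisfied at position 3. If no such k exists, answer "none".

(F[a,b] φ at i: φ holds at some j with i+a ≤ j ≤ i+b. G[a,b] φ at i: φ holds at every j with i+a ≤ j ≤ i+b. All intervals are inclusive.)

8

F[0,2] ¬right must hold from j=3 onward; find where it first fails.
  j=3: holds
  j=4: holds
  j=5: holds
  j=6: holds
  j=7: holds
  j=8: holds
  j=9: holds
  j=10: holds
  j=11: holds
Holds through j=11; largest k = 8.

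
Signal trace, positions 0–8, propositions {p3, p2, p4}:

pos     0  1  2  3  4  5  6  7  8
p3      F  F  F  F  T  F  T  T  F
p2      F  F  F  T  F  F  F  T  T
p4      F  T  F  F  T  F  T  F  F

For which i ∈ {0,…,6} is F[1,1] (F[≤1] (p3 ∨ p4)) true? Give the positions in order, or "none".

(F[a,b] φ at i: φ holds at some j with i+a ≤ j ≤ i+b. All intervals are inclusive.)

Evaluate at each i in [0,6]:
  i=0: ✓ (witness j=1)
  i=1: ✗ (none in [2,2])
  i=2: ✓ (witness j=3)
  i=3: ✓ (witness j=4)
  i=4: ✓ (witness j=5)
  i=5: ✓ (witness j=6)
  i=6: ✓ (witness j=7)

0, 2, 3, 4, 5, 6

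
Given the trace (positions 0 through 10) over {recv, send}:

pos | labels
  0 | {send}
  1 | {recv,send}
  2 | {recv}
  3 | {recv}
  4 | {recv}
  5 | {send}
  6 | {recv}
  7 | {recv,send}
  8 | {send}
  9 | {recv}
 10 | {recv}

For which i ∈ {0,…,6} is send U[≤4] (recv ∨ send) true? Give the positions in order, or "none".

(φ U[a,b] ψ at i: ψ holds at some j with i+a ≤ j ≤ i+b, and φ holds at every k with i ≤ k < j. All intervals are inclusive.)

0, 1, 2, 3, 4, 5, 6

Evaluate at each i in [0,6]:
  i=0: ✓ (rhs at j=0)
  i=1: ✓ (rhs at j=1)
  i=2: ✓ (rhs at j=2)
  i=3: ✓ (rhs at j=3)
  i=4: ✓ (rhs at j=4)
  i=5: ✓ (rhs at j=5)
  i=6: ✓ (rhs at j=6)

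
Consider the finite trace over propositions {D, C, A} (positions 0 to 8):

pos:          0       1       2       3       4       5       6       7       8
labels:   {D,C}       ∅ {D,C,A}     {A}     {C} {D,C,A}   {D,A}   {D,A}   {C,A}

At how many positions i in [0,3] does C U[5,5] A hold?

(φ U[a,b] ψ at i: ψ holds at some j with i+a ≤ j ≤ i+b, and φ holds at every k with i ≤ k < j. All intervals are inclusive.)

Evaluate at each i in [0,3]:
  i=0: ✗ (lhs fails at k=1 before rhs at j=5)
  i=1: ✗ (lhs fails at k=1 before rhs at j=6)
  i=2: ✗ (lhs fails at k=3 before rhs at j=7)
  i=3: ✗ (lhs fails at k=3 before rhs at j=8)
Positions where it holds: {} → 0.

0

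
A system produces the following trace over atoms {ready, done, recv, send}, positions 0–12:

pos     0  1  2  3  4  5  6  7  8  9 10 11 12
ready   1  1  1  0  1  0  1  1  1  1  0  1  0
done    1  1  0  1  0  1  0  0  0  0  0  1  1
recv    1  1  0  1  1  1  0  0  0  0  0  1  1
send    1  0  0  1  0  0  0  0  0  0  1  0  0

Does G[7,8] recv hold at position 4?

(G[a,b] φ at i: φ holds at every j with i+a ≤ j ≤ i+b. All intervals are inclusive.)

Check recv at every j in [11,12]:
  j=11: true
  j=12: true
All positions satisfy it → formula holds.

Yes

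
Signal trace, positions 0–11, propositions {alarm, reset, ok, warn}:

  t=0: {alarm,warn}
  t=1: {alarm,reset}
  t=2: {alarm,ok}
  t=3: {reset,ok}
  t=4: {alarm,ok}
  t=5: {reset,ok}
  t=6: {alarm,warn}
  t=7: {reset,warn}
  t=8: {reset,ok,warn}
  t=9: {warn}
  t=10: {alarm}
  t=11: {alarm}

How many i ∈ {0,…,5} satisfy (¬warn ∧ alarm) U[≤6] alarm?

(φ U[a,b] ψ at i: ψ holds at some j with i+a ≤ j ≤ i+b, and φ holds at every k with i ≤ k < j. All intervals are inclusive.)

Evaluate at each i in [0,5]:
  i=0: ✓ (rhs at j=0)
  i=1: ✓ (rhs at j=1)
  i=2: ✓ (rhs at j=2)
  i=3: ✗ (lhs fails at k=3 before rhs at j=4)
  i=4: ✓ (rhs at j=4)
  i=5: ✗ (lhs fails at k=5 before rhs at j=6)
Positions where it holds: {0, 1, 2, 4} → 4.

4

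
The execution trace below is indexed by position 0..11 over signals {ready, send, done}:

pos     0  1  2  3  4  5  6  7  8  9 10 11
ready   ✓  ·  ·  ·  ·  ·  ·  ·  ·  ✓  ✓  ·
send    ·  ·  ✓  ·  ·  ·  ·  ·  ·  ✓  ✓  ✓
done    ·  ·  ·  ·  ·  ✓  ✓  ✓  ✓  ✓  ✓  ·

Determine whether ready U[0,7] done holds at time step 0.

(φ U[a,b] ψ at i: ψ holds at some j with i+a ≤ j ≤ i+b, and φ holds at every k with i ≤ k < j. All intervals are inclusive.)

False

Need some j in [0,7] with done, and ready at every k in [0,j-1].
  j=0: done false.
  j=1: done false.
  j=2: done false.
  j=3: done false.
  j=4: done false.
  j=5: done holds, but ready fails at k=1 → not this j.
  j=6: done holds, but ready fails at k=1 → not this j.
  j=7: done holds, but ready fails at k=1 → not this j.
No j in the window works → until fails.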